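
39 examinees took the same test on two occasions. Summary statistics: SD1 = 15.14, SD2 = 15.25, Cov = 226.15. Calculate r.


r = cov(X,Y) / (SD_X * SD_Y)
r = 226.15 / (15.14 * 15.25)
r = 226.15 / 230.885
r = 0.9795

0.9795


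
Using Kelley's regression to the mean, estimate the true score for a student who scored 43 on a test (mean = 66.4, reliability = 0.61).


T_est = rxx * X + (1 - rxx) * mean
T_est = 0.61 * 43 + 0.39 * 66.4
T_est = 26.23 + 25.896
T_est = 52.126

52.126


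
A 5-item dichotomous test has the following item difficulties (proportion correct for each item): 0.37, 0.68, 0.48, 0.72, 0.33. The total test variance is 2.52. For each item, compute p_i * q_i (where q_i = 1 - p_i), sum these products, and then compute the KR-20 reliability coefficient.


For each item, compute p_i * q_i:
  Item 1: 0.37 * 0.63 = 0.2331
  Item 2: 0.68 * 0.32 = 0.2176
  Item 3: 0.48 * 0.52 = 0.2496
  Item 4: 0.72 * 0.28 = 0.2016
  Item 5: 0.33 * 0.67 = 0.2211
Sum(p_i * q_i) = 0.2331 + 0.2176 + 0.2496 + 0.2016 + 0.2211 = 1.123
KR-20 = (k/(k-1)) * (1 - Sum(p_i*q_i) / Var_total)
= (5/4) * (1 - 1.123/2.52)
= 1.25 * 0.5544
KR-20 = 0.693

0.693


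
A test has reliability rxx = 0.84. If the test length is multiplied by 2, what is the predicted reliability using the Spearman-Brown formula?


r_new = (n * rxx) / (1 + (n-1) * rxx)
r_new = (2 * 0.84) / (1 + 1 * 0.84)
r_new = 1.68 / 1.84
r_new = 0.913

0.913


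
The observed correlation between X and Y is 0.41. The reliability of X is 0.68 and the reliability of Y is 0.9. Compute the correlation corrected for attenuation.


r_corrected = rxy / sqrt(rxx * ryy)
= 0.41 / sqrt(0.68 * 0.9)
= 0.41 / sqrt(0.612)
= 0.41 / 0.782304
r_corrected = 0.5241

0.5241


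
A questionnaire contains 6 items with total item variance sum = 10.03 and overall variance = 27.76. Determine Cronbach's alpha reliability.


alpha = (k/(k-1)) * (1 - sum(si^2)/s_total^2)
= (6/5) * (1 - 10.03/27.76)
alpha = 0.7664

0.7664


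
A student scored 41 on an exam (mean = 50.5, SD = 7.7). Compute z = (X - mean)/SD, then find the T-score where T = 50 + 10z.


z = (X - mean) / SD = (41 - 50.5) / 7.7
z = -9.5 / 7.7
z = -1.2338
T-score = T = 50 + 10z
Carry z at full precision (z = -9.5 / 7.7) into the conversion:
T-score = 50 + 10 * (-9.5 / 7.7) = 50 + -95 / 7.7
T-score = 50 + -12.3377
T-score = 37.6623

37.6623


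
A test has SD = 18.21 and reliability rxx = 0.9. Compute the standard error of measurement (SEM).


SEM = SD * sqrt(1 - rxx)
SEM = 18.21 * sqrt(1 - 0.9)
SEM = 18.21 * sqrt(0.1) = 18.21 * 0.316228
SEM = 5.7585

5.7585


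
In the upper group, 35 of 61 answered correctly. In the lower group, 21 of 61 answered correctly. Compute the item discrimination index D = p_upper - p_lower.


p_upper = 35/61 = 0.5738
p_lower = 21/61 = 0.3443
D = 0.5738 - 0.3443 = 0.2295

0.2295


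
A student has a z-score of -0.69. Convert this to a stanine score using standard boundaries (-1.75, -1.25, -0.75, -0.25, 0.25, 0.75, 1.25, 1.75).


Stanine boundaries: [-1.75, -1.25, -0.75, -0.25, 0.25, 0.75, 1.25, 1.75]
z = -0.69
Check each boundary:
  z >= -1.75 -> could be stanine 2
  z >= -1.25 -> could be stanine 3
  z >= -0.75 -> could be stanine 4
  z < -0.25
  z < 0.25
  z < 0.75
  z < 1.25
  z < 1.75
Highest qualifying boundary gives stanine = 4

4


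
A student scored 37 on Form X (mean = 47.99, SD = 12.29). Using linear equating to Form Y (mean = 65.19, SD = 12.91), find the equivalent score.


slope = SD_Y / SD_X = 12.91 / 12.29 ~ 1.0504
intercept = mean_Y - slope * mean_X = 65.19 - (12.91 / 12.29) * 47.99 ~ 14.779
Y = slope * X + intercept. To avoid rounding drift from the rounded slope/intercept, evaluate the equivalent form Y = mean_Y + SD_Y * (X - mean_X) / SD_X at full precision:
Y = 65.19 + 12.91 * (37 - 47.99) / 12.29
Y = 65.19 - 12.91 * 10.99 / 12.29
Y = 65.19 - 141.8809 / 12.29
Y = 65.19 - 11.5444
Y = 53.6456

53.6456


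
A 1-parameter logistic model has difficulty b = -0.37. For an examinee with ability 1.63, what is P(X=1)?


theta - b = 1.63 - -0.37 = 2.0
exp(-(theta - b)) = exp(-2.0) = 0.1353
P = 1 / (1 + 0.1353)
P = 0.8808

0.8808


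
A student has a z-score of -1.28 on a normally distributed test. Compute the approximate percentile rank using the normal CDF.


CDF(z) = 0.5 * (1 + erf(z/sqrt(2)))
erf(-0.9051) = -0.7995
CDF = 0.1003
Percentile rank = 0.1003 * 100 = 10.03

10.03


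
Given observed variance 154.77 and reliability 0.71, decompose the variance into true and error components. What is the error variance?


var_true = rxx * var_obs = 0.71 * 154.77 = 109.8867
var_error = var_obs - var_true
var_error = 154.77 - 109.8867
var_error = 44.8833

44.8833


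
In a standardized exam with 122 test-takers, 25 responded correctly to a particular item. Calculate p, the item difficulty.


Item difficulty p = number correct / total examinees
p = 25 / 122
p = 0.2049

0.2049


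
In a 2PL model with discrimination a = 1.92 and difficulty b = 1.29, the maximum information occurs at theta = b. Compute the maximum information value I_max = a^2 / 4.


For 2PL, max info at theta = b = 1.29
I_max = a^2 / 4 = 1.92^2 / 4
= 3.6864 / 4
I_max = 0.9216

0.9216


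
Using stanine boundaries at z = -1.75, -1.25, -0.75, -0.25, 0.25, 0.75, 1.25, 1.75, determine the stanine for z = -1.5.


Stanine boundaries: [-1.75, -1.25, -0.75, -0.25, 0.25, 0.75, 1.25, 1.75]
z = -1.5
Check each boundary:
  z >= -1.75 -> could be stanine 2
  z < -1.25
  z < -0.75
  z < -0.25
  z < 0.25
  z < 0.75
  z < 1.25
  z < 1.75
Highest qualifying boundary gives stanine = 2

2


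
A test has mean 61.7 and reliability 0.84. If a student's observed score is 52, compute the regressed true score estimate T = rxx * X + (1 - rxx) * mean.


T_est = rxx * X + (1 - rxx) * mean
T_est = 0.84 * 52 + 0.16 * 61.7
T_est = 43.68 + 9.872
T_est = 53.552

53.552


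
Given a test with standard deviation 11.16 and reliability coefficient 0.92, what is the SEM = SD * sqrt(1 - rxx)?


SEM = SD * sqrt(1 - rxx)
SEM = 11.16 * sqrt(1 - 0.92)
SEM = 11.16 * sqrt(0.08) = 11.16 * 0.282843
SEM = 3.1565

3.1565


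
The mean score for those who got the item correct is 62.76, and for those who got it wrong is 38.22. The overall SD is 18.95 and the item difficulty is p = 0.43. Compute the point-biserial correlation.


q = 1 - p = 0.57
rpb = ((M1 - M0) / SD) * sqrt(p * q)
rpb = ((62.76 - 38.22) / 18.95) * sqrt(0.43 * 0.57)
rpb = 0.6411

0.6411


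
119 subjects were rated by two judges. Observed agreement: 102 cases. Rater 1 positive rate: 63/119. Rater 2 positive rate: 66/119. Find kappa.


P_o = 102/119 = 0.857143
P_e = (63*66 + 56*53) / 14161 = 0.503213
kappa = (P_o - P_e) / (1 - P_e)
kappa = (0.857143 - 0.503213) / (1 - 0.503213)
kappa = 0.7124

0.7124


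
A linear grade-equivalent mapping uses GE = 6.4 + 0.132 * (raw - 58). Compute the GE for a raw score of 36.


raw - median = 36 - 58 = -22
slope * diff = 0.132 * -22 = -2.904
GE = 6.4 + -2.904
GE = 3.496

3.496


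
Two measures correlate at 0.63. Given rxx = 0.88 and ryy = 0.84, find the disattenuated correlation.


r_corrected = rxy / sqrt(rxx * ryy)
= 0.63 / sqrt(0.88 * 0.84)
= 0.63 / sqrt(0.7392)
= 0.63 / 0.859767
r_corrected = 0.7328

0.7328


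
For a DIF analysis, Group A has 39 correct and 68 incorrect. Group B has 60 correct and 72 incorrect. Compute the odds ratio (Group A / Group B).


Odds_A = 39/68 = 0.5735
Odds_B = 60/72 = 0.8333
OR = Odds_A / Odds_B = 0.5735 / 0.8333
Exactly, OR = (39 * 72) / (68 * 60) = 2808 / 4080
OR = 0.6882

0.6882


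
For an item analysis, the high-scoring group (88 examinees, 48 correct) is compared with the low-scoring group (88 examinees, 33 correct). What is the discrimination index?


p_upper = 48/88 = 0.5455
p_lower = 33/88 = 0.375
D = 0.5455 - 0.375 = 0.1705

0.1705


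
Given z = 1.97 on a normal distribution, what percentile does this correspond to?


CDF(z) = 0.5 * (1 + erf(z/sqrt(2)))
erf(1.393) = 0.9512
CDF = 0.9756
Percentile rank = 0.9756 * 100 = 97.56

97.56


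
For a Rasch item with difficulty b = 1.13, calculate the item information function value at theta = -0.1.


P = 1/(1+exp(-(-0.1-1.13))) = 0.2262
I = P*(1-P) = 0.2262 * 0.7738
I = 0.175

0.175


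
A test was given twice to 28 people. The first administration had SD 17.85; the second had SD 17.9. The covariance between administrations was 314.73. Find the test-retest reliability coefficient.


r = cov(X,Y) / (SD_X * SD_Y)
r = 314.73 / (17.85 * 17.9)
r = 314.73 / 319.515
r = 0.985

0.985


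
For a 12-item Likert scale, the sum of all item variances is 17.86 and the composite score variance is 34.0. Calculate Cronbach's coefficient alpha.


alpha = (k/(k-1)) * (1 - sum(si^2)/s_total^2)
= (12/11) * (1 - 17.86/34.0)
alpha = 0.5179

0.5179


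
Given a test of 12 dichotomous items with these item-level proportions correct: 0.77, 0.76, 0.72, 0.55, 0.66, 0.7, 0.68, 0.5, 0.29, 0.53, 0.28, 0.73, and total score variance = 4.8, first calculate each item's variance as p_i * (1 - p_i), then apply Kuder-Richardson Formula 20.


For each item, compute p_i * q_i:
  Item 1: 0.77 * 0.23 = 0.1771
  Item 2: 0.76 * 0.24 = 0.1824
  Item 3: 0.72 * 0.28 = 0.2016
  Item 4: 0.55 * 0.45 = 0.2475
  Item 5: 0.66 * 0.34 = 0.2244
  Item 6: 0.7 * 0.3 = 0.21
  Item 7: 0.68 * 0.32 = 0.2176
  Item 8: 0.5 * 0.5 = 0.25
  Item 9: 0.29 * 0.71 = 0.2059
  Item 10: 0.53 * 0.47 = 0.2491
  Item 11: 0.28 * 0.72 = 0.2016
  Item 12: 0.73 * 0.27 = 0.1971
Sum(p_i * q_i) = 0.1771 + 0.1824 + 0.2016 + 0.2475 + 0.2244 + 0.21 + 0.2176 + 0.25 + 0.2059 + 0.2491 + 0.2016 + 0.1971 = 2.5643
KR-20 = (k/(k-1)) * (1 - Sum(p_i*q_i) / Var_total)
= (12/11) * (1 - 2.5643/4.8)
= 1.0909 * 0.4658
KR-20 = 0.5081

0.5081


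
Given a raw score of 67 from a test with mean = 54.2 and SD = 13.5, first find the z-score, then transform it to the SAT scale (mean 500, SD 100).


z = (X - mean) / SD = (67 - 54.2) / 13.5
z = 12.8 / 13.5
z = 0.9481
SAT-scale = SAT = 500 + 100z
Carry z at full precision (z = 12.8 / 13.5) into the conversion:
SAT-scale = 500 + 100 * (12.8 / 13.5) = 500 + 1280 / 13.5
SAT-scale = 500 + 94.8148
SAT-scale = 594.8148

594.8148


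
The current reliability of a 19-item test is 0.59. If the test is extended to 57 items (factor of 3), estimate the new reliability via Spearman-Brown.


r_new = (n * rxx) / (1 + (n-1) * rxx)
r_new = (3 * 0.59) / (1 + 2 * 0.59)
r_new = 1.77 / 2.18
r_new = 0.8119

0.8119


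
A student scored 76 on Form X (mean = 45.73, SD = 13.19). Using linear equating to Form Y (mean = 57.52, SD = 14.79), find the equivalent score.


slope = SD_Y / SD_X = 14.79 / 13.19 ~ 1.1213
intercept = mean_Y - slope * mean_X = 57.52 - (14.79 / 13.19) * 45.73 ~ 6.2428
Y = slope * X + intercept. To avoid rounding drift from the rounded slope/intercept, evaluate the equivalent form Y = mean_Y + SD_Y * (X - mean_X) / SD_X at full precision:
Y = 57.52 + 14.79 * (76 - 45.73) / 13.19
Y = 57.52 + 14.79 * 30.27 / 13.19
Y = 57.52 + 447.6933 / 13.19
Y = 57.52 + 33.9419
Y = 91.4619

91.4619


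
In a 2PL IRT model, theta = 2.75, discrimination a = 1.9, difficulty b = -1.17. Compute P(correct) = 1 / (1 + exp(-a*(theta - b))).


a*(theta - b) = 1.9 * (2.75 - -1.17) = 7.448
exp(-7.448) = 0.0006
P = 1 / (1 + 0.0006)
P = 0.9994

0.9994


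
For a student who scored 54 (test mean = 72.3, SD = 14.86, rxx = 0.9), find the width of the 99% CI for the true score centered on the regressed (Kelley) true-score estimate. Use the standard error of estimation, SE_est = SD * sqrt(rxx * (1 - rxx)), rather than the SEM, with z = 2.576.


True score estimate = 0.9*54 + 0.1*72.3 = 55.83
SE_est = SD * sqrt(rxx * (1 - rxx)) = 14.86 * sqrt(0.9 * 0.1) = 14.86 * sqrt(0.09) = 4.458
CI = T_est +/- z * SE_est, so width = 2 * z * SE_est = 2 * 2.576 * 4.458
Width = 22.9676

22.9676


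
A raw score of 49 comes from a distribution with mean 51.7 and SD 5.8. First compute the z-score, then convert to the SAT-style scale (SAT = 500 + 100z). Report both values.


z = (X - mean) / SD = (49 - 51.7) / 5.8
z = -2.7 / 5.8
z = -0.4655
SAT-scale = SAT = 500 + 100z
Carry z at full precision (z = -2.7 / 5.8) into the conversion:
SAT-scale = 500 + 100 * (-2.7 / 5.8) = 500 + -270 / 5.8
SAT-scale = 500 + -46.5517
SAT-scale = 453.4483

453.4483


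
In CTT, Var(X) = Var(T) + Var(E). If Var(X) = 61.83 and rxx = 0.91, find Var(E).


var_true = rxx * var_obs = 0.91 * 61.83 = 56.2653
var_error = var_obs - var_true
var_error = 61.83 - 56.2653
var_error = 5.5647

5.5647


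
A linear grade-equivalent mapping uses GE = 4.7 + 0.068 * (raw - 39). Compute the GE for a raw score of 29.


raw - median = 29 - 39 = -10
slope * diff = 0.068 * -10 = -0.68
GE = 4.7 + -0.68
GE = 4.02

4.02


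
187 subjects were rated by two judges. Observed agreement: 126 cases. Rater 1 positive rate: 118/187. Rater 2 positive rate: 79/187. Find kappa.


P_o = 126/187 = 0.673797
P_e = (118*79 + 69*108) / 34969 = 0.479682
kappa = (P_o - P_e) / (1 - P_e)
kappa = (0.673797 - 0.479682) / (1 - 0.479682)
kappa = 0.3731

0.3731


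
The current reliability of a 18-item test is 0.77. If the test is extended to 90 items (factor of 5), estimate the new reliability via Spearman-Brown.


r_new = (n * rxx) / (1 + (n-1) * rxx)
r_new = (5 * 0.77) / (1 + 4 * 0.77)
r_new = 3.85 / 4.08
r_new = 0.9436

0.9436


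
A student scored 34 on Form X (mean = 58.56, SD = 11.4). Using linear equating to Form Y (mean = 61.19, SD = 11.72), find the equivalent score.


slope = SD_Y / SD_X = 11.72 / 11.4 ~ 1.0281
intercept = mean_Y - slope * mean_X = 61.19 - (11.72 / 11.4) * 58.56 ~ 0.9862
Y = slope * X + intercept. To avoid rounding drift from the rounded slope/intercept, evaluate the equivalent form Y = mean_Y + SD_Y * (X - mean_X) / SD_X at full precision:
Y = 61.19 + 11.72 * (34 - 58.56) / 11.4
Y = 61.19 - 11.72 * 24.56 / 11.4
Y = 61.19 - 287.8432 / 11.4
Y = 61.19 - 25.2494
Y = 35.9406

35.9406


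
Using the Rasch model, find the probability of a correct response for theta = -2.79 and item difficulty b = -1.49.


theta - b = -2.79 - -1.49 = -1.3
exp(-(theta - b)) = exp(1.3) = 3.6693
P = 1 / (1 + 3.6693)
P = 0.2142

0.2142


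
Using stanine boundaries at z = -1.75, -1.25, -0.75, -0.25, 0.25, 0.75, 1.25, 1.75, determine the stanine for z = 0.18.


Stanine boundaries: [-1.75, -1.25, -0.75, -0.25, 0.25, 0.75, 1.25, 1.75]
z = 0.18
Check each boundary:
  z >= -1.75 -> could be stanine 2
  z >= -1.25 -> could be stanine 3
  z >= -0.75 -> could be stanine 4
  z >= -0.25 -> could be stanine 5
  z < 0.25
  z < 0.75
  z < 1.25
  z < 1.75
Highest qualifying boundary gives stanine = 5

5


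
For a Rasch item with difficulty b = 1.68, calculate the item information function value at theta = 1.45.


P = 1/(1+exp(-(1.45-1.68))) = 0.4428
I = P*(1-P) = 0.4428 * 0.5572
I = 0.2467

0.2467


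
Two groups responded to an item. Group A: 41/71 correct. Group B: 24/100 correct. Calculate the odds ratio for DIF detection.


Odds_A = 41/30 = 1.3667
Odds_B = 24/76 = 0.3158
OR = Odds_A / Odds_B = 1.3667 / 0.3158
Exactly, OR = (41 * 76) / (30 * 24) = 3116 / 720
OR = 4.3278

4.3278


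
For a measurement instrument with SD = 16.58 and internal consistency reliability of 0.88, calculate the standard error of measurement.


SEM = SD * sqrt(1 - rxx)
SEM = 16.58 * sqrt(1 - 0.88)
SEM = 16.58 * sqrt(0.12) = 16.58 * 0.34641
SEM = 5.7435

5.7435


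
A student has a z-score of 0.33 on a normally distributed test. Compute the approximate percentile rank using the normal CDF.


CDF(z) = 0.5 * (1 + erf(z/sqrt(2)))
erf(0.2333) = 0.2586
CDF = 0.6293
Percentile rank = 0.6293 * 100 = 62.93

62.93


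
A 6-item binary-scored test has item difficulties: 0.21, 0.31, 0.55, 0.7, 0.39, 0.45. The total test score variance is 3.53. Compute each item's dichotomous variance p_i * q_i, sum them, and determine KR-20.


For each item, compute p_i * q_i:
  Item 1: 0.21 * 0.79 = 0.1659
  Item 2: 0.31 * 0.69 = 0.2139
  Item 3: 0.55 * 0.45 = 0.2475
  Item 4: 0.7 * 0.3 = 0.21
  Item 5: 0.39 * 0.61 = 0.2379
  Item 6: 0.45 * 0.55 = 0.2475
Sum(p_i * q_i) = 0.1659 + 0.2139 + 0.2475 + 0.21 + 0.2379 + 0.2475 = 1.3227
KR-20 = (k/(k-1)) * (1 - Sum(p_i*q_i) / Var_total)
= (6/5) * (1 - 1.3227/3.53)
= 1.2 * 0.6253
KR-20 = 0.7504

0.7504


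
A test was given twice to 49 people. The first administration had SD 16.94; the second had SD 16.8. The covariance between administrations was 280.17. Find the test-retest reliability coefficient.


r = cov(X,Y) / (SD_X * SD_Y)
r = 280.17 / (16.94 * 16.8)
r = 280.17 / 284.592
r = 0.9845

0.9845


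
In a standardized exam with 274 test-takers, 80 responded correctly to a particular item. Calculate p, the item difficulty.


Item difficulty p = number correct / total examinees
p = 80 / 274
p = 0.292

0.292


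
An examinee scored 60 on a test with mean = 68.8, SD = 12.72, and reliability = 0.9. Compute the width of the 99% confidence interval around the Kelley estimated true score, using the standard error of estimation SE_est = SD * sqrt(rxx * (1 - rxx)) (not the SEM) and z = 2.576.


True score estimate = 0.9*60 + 0.1*68.8 = 60.88
SE_est = SD * sqrt(rxx * (1 - rxx)) = 12.72 * sqrt(0.9 * 0.1) = 12.72 * sqrt(0.09) = 3.816
CI = T_est +/- z * SE_est, so width = 2 * z * SE_est = 2 * 2.576 * 3.816
Width = 19.66

19.66


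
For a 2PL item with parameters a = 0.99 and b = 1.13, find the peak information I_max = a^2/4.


For 2PL, max info at theta = b = 1.13
I_max = a^2 / 4 = 0.99^2 / 4
= 0.9801 / 4
I_max = 0.245

0.245


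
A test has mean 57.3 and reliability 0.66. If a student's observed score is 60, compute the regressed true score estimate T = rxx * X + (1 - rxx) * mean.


T_est = rxx * X + (1 - rxx) * mean
T_est = 0.66 * 60 + 0.34 * 57.3
T_est = 39.6 + 19.482
T_est = 59.082

59.082


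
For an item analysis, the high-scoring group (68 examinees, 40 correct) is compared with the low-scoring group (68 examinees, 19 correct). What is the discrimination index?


p_upper = 40/68 = 0.5882
p_lower = 19/68 = 0.2794
D = 0.5882 - 0.2794 = 0.3088

0.3088


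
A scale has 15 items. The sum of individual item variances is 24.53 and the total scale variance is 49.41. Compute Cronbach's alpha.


alpha = (k/(k-1)) * (1 - sum(si^2)/s_total^2)
= (15/14) * (1 - 24.53/49.41)
alpha = 0.5395

0.5395


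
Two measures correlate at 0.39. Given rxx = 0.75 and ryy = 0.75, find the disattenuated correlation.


r_corrected = rxy / sqrt(rxx * ryy)
= 0.39 / sqrt(0.75 * 0.75)
= 0.39 / sqrt(0.5625)
= 0.39 / 0.75
r_corrected = 0.52

0.52


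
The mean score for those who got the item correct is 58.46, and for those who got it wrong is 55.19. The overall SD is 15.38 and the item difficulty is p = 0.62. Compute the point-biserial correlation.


q = 1 - p = 0.38
rpb = ((M1 - M0) / SD) * sqrt(p * q)
rpb = ((58.46 - 55.19) / 15.38) * sqrt(0.62 * 0.38)
rpb = 0.1032

0.1032


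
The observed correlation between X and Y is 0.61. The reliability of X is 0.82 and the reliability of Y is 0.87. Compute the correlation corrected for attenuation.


r_corrected = rxy / sqrt(rxx * ryy)
= 0.61 / sqrt(0.82 * 0.87)
= 0.61 / sqrt(0.7134)
= 0.61 / 0.84463
r_corrected = 0.7222

0.7222


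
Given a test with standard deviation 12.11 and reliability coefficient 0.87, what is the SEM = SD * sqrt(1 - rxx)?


SEM = SD * sqrt(1 - rxx)
SEM = 12.11 * sqrt(1 - 0.87)
SEM = 12.11 * sqrt(0.13) = 12.11 * 0.360555
SEM = 4.3663

4.3663


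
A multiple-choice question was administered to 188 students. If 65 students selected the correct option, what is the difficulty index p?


Item difficulty p = number correct / total examinees
p = 65 / 188
p = 0.3457

0.3457


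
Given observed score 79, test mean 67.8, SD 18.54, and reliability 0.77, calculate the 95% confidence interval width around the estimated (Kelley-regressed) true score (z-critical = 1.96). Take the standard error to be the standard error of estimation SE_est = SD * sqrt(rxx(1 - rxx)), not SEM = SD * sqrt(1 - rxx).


True score estimate = 0.77*79 + 0.23*67.8 = 76.424
SE_est = SD * sqrt(rxx * (1 - rxx)) = 18.54 * sqrt(0.77 * 0.23) = 18.54 * sqrt(0.1771) = 7.802235
CI = T_est +/- z * SE_est, so width = 2 * z * SE_est = 2 * 1.96 * 7.802235
Width = 30.5848

30.5848


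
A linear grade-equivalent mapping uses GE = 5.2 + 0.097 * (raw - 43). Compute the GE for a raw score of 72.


raw - median = 72 - 43 = 29
slope * diff = 0.097 * 29 = 2.813
GE = 5.2 + 2.813
GE = 8.013

8.013


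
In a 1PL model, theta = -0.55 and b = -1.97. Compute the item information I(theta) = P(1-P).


P = 1/(1+exp(-(-0.55--1.97))) = 0.8053
I = P*(1-P) = 0.8053 * 0.1947
I = 0.1568

0.1568


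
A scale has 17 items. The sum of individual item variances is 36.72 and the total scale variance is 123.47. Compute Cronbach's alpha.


alpha = (k/(k-1)) * (1 - sum(si^2)/s_total^2)
= (17/16) * (1 - 36.72/123.47)
alpha = 0.7465

0.7465


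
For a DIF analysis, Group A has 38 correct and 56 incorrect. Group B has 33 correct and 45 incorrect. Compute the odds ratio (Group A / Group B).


Odds_A = 38/56 = 0.6786
Odds_B = 33/45 = 0.7333
OR = Odds_A / Odds_B = 0.6786 / 0.7333
Exactly, OR = (38 * 45) / (56 * 33) = 1710 / 1848
OR = 0.9253

0.9253


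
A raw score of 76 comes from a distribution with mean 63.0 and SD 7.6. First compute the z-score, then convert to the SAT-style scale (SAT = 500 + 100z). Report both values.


z = (X - mean) / SD = (76 - 63.0) / 7.6
z = 13.0 / 7.6
z = 1.7105
SAT-scale = SAT = 500 + 100z
Carry z at full precision (z = 13.0 / 7.6) into the conversion:
SAT-scale = 500 + 100 * (13.0 / 7.6) = 500 + 1300 / 7.6
SAT-scale = 500 + 171.0526
SAT-scale = 671.0526

671.0526


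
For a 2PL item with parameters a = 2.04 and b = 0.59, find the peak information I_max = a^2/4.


For 2PL, max info at theta = b = 0.59
I_max = a^2 / 4 = 2.04^2 / 4
= 4.1616 / 4
I_max = 1.0404

1.0404


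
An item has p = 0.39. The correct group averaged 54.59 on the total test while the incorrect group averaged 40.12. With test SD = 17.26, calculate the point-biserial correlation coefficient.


q = 1 - p = 0.61
rpb = ((M1 - M0) / SD) * sqrt(p * q)
rpb = ((54.59 - 40.12) / 17.26) * sqrt(0.39 * 0.61)
rpb = 0.4089

0.4089


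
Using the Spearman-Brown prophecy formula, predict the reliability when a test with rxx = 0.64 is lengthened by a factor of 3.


r_new = (n * rxx) / (1 + (n-1) * rxx)
r_new = (3 * 0.64) / (1 + 2 * 0.64)
r_new = 1.92 / 2.28
r_new = 0.8421

0.8421


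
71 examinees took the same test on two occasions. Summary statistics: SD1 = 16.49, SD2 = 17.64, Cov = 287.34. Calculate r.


r = cov(X,Y) / (SD_X * SD_Y)
r = 287.34 / (16.49 * 17.64)
r = 287.34 / 290.8836
r = 0.9878

0.9878


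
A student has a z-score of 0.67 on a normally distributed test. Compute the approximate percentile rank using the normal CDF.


CDF(z) = 0.5 * (1 + erf(z/sqrt(2)))
erf(0.4738) = 0.4971
CDF = 0.7486
Percentile rank = 0.7486 * 100 = 74.86

74.86


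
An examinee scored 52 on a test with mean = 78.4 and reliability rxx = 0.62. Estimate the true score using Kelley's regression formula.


T_est = rxx * X + (1 - rxx) * mean
T_est = 0.62 * 52 + 0.38 * 78.4
T_est = 32.24 + 29.792
T_est = 62.032

62.032


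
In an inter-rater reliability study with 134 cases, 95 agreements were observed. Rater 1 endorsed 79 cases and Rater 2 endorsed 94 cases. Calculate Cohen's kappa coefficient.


P_o = 95/134 = 0.708955
P_e = (79*94 + 55*40) / 17956 = 0.536088
kappa = (P_o - P_e) / (1 - P_e)
kappa = (0.708955 - 0.536088) / (1 - 0.536088)
kappa = 0.3726

0.3726


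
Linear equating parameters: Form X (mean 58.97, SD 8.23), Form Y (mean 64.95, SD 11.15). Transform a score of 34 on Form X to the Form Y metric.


slope = SD_Y / SD_X = 11.15 / 8.23 ~ 1.3548
intercept = mean_Y - slope * mean_X = 64.95 - (11.15 / 8.23) * 58.97 ~ -14.9425
Y = slope * X + intercept. To avoid rounding drift from the rounded slope/intercept, evaluate the equivalent form Y = mean_Y + SD_Y * (X - mean_X) / SD_X at full precision:
Y = 64.95 + 11.15 * (34 - 58.97) / 8.23
Y = 64.95 - 11.15 * 24.97 / 8.23
Y = 64.95 - 278.4155 / 8.23
Y = 64.95 - 33.8293
Y = 31.1207

31.1207


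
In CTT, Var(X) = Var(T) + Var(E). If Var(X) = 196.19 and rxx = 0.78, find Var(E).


var_true = rxx * var_obs = 0.78 * 196.19 = 153.0282
var_error = var_obs - var_true
var_error = 196.19 - 153.0282
var_error = 43.1618

43.1618


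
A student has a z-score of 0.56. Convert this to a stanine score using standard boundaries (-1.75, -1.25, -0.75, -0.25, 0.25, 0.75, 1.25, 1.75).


Stanine boundaries: [-1.75, -1.25, -0.75, -0.25, 0.25, 0.75, 1.25, 1.75]
z = 0.56
Check each boundary:
  z >= -1.75 -> could be stanine 2
  z >= -1.25 -> could be stanine 3
  z >= -0.75 -> could be stanine 4
  z >= -0.25 -> could be stanine 5
  z >= 0.25 -> could be stanine 6
  z < 0.75
  z < 1.25
  z < 1.75
Highest qualifying boundary gives stanine = 6

6


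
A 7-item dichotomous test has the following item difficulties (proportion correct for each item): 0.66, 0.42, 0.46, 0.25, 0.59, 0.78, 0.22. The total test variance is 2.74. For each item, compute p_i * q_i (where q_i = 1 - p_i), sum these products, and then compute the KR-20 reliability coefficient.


For each item, compute p_i * q_i:
  Item 1: 0.66 * 0.34 = 0.2244
  Item 2: 0.42 * 0.58 = 0.2436
  Item 3: 0.46 * 0.54 = 0.2484
  Item 4: 0.25 * 0.75 = 0.1875
  Item 5: 0.59 * 0.41 = 0.2419
  Item 6: 0.78 * 0.22 = 0.1716
  Item 7: 0.22 * 0.78 = 0.1716
Sum(p_i * q_i) = 0.2244 + 0.2436 + 0.2484 + 0.1875 + 0.2419 + 0.1716 + 0.1716 = 1.489
KR-20 = (k/(k-1)) * (1 - Sum(p_i*q_i) / Var_total)
= (7/6) * (1 - 1.489/2.74)
= 1.1667 * 0.4566
KR-20 = 0.5327

0.5327


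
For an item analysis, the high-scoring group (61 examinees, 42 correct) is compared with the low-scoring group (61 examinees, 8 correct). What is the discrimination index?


p_upper = 42/61 = 0.6885
p_lower = 8/61 = 0.1311
D = 0.6885 - 0.1311 = 0.5574

0.5574


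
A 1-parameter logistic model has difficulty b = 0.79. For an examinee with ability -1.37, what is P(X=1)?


theta - b = -1.37 - 0.79 = -2.16
exp(-(theta - b)) = exp(2.16) = 8.6711
P = 1 / (1 + 8.6711)
P = 0.1034

0.1034


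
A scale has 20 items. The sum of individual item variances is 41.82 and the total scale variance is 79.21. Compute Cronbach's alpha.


alpha = (k/(k-1)) * (1 - sum(si^2)/s_total^2)
= (20/19) * (1 - 41.82/79.21)
alpha = 0.4969

0.4969


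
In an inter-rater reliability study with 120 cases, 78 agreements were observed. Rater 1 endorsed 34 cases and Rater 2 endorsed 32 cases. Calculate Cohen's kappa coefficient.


P_o = 78/120 = 0.65
P_e = (34*32 + 86*88) / 14400 = 0.601111
kappa = (P_o - P_e) / (1 - P_e)
kappa = (0.65 - 0.601111) / (1 - 0.601111)
kappa = 0.1226

0.1226


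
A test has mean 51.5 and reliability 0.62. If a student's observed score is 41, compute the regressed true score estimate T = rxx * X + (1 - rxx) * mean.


T_est = rxx * X + (1 - rxx) * mean
T_est = 0.62 * 41 + 0.38 * 51.5
T_est = 25.42 + 19.57
T_est = 44.99

44.99


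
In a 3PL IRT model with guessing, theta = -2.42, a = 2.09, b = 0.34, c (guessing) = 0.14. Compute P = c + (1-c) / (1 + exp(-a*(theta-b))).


logit = 2.09*(-2.42 - 0.34) = -5.7684
P* = 1/(1 + exp(--5.7684)) = 0.0031
P = 0.14 + (1 - 0.14) * 0.0031
P = 0.1427

0.1427


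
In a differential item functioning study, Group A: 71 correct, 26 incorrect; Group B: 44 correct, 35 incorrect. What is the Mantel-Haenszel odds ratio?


Odds_A = 71/26 = 2.7308
Odds_B = 44/35 = 1.2571
OR = Odds_A / Odds_B = 2.7308 / 1.2571
Exactly, OR = (71 * 35) / (26 * 44) = 2485 / 1144
OR = 2.1722

2.1722


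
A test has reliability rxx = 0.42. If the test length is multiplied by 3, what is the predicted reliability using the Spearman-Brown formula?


r_new = (n * rxx) / (1 + (n-1) * rxx)
r_new = (3 * 0.42) / (1 + 2 * 0.42)
r_new = 1.26 / 1.84
r_new = 0.6848

0.6848


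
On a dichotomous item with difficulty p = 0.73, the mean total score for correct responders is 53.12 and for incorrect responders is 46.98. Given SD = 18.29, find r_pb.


q = 1 - p = 0.27
rpb = ((M1 - M0) / SD) * sqrt(p * q)
rpb = ((53.12 - 46.98) / 18.29) * sqrt(0.73 * 0.27)
rpb = 0.149

0.149


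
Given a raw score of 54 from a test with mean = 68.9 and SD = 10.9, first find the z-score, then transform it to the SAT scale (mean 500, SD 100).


z = (X - mean) / SD = (54 - 68.9) / 10.9
z = -14.9 / 10.9
z = -1.367
SAT-scale = SAT = 500 + 100z
Carry z at full precision (z = -14.9 / 10.9) into the conversion:
SAT-scale = 500 + 100 * (-14.9 / 10.9) = 500 + -1490 / 10.9
SAT-scale = 500 + -136.6972
SAT-scale = 363.3028

363.3028


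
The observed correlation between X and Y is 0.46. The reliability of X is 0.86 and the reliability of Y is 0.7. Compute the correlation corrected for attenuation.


r_corrected = rxy / sqrt(rxx * ryy)
= 0.46 / sqrt(0.86 * 0.7)
= 0.46 / sqrt(0.602)
= 0.46 / 0.775887
r_corrected = 0.5929

0.5929


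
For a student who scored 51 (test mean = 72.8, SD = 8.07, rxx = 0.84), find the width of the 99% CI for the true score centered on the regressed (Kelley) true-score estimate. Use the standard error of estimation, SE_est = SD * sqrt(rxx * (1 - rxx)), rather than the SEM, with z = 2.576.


True score estimate = 0.84*51 + 0.16*72.8 = 54.488
SE_est = SD * sqrt(rxx * (1 - rxx)) = 8.07 * sqrt(0.84 * 0.16) = 8.07 * sqrt(0.1344) = 2.958511
CI = T_est +/- z * SE_est, so width = 2 * z * SE_est = 2 * 2.576 * 2.958511
Width = 15.2422

15.2422


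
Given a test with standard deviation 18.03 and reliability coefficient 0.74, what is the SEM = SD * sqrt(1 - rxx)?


SEM = SD * sqrt(1 - rxx)
SEM = 18.03 * sqrt(1 - 0.74)
SEM = 18.03 * sqrt(0.26) = 18.03 * 0.509902
SEM = 9.1935

9.1935


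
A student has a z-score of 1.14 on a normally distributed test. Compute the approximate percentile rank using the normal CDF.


CDF(z) = 0.5 * (1 + erf(z/sqrt(2)))
erf(0.8061) = 0.7457
CDF = 0.8729
Percentile rank = 0.8729 * 100 = 87.29

87.29


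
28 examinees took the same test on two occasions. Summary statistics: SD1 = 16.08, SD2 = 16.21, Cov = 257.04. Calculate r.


r = cov(X,Y) / (SD_X * SD_Y)
r = 257.04 / (16.08 * 16.21)
r = 257.04 / 260.6568
r = 0.9861

0.9861


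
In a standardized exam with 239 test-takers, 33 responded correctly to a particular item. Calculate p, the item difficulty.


Item difficulty p = number correct / total examinees
p = 33 / 239
p = 0.1381

0.1381


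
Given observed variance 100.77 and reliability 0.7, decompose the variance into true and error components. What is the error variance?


var_true = rxx * var_obs = 0.7 * 100.77 = 70.539
var_error = var_obs - var_true
var_error = 100.77 - 70.539
var_error = 30.231

30.231


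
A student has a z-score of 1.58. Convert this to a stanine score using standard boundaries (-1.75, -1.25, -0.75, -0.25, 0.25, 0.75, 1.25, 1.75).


Stanine boundaries: [-1.75, -1.25, -0.75, -0.25, 0.25, 0.75, 1.25, 1.75]
z = 1.58
Check each boundary:
  z >= -1.75 -> could be stanine 2
  z >= -1.25 -> could be stanine 3
  z >= -0.75 -> could be stanine 4
  z >= -0.25 -> could be stanine 5
  z >= 0.25 -> could be stanine 6
  z >= 0.75 -> could be stanine 7
  z >= 1.25 -> could be stanine 8
  z < 1.75
Highest qualifying boundary gives stanine = 8

8


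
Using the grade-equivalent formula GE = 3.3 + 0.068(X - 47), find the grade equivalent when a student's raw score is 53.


raw - median = 53 - 47 = 6
slope * diff = 0.068 * 6 = 0.408
GE = 3.3 + 0.408
GE = 3.708

3.708


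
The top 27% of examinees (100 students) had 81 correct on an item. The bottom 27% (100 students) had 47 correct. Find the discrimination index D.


p_upper = 81/100 = 0.81
p_lower = 47/100 = 0.47
D = 0.81 - 0.47 = 0.34

0.34


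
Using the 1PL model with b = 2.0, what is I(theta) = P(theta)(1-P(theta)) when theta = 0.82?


P = 1/(1+exp(-(0.82-2.0))) = 0.2351
I = P*(1-P) = 0.2351 * 0.7649
I = 0.1798

0.1798


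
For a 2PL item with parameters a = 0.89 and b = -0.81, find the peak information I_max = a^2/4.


For 2PL, max info at theta = b = -0.81
I_max = a^2 / 4 = 0.89^2 / 4
= 0.7921 / 4
I_max = 0.198

0.198


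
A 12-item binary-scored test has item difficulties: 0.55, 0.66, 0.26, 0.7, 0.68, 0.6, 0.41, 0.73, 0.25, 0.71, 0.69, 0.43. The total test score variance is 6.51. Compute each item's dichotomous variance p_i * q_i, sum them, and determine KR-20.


For each item, compute p_i * q_i:
  Item 1: 0.55 * 0.45 = 0.2475
  Item 2: 0.66 * 0.34 = 0.2244
  Item 3: 0.26 * 0.74 = 0.1924
  Item 4: 0.7 * 0.3 = 0.21
  Item 5: 0.68 * 0.32 = 0.2176
  Item 6: 0.6 * 0.4 = 0.24
  Item 7: 0.41 * 0.59 = 0.2419
  Item 8: 0.73 * 0.27 = 0.1971
  Item 9: 0.25 * 0.75 = 0.1875
  Item 10: 0.71 * 0.29 = 0.2059
  Item 11: 0.69 * 0.31 = 0.2139
  Item 12: 0.43 * 0.57 = 0.2451
Sum(p_i * q_i) = 0.2475 + 0.2244 + 0.1924 + 0.21 + 0.2176 + 0.24 + 0.2419 + 0.1971 + 0.1875 + 0.2059 + 0.2139 + 0.2451 = 2.6233
KR-20 = (k/(k-1)) * (1 - Sum(p_i*q_i) / Var_total)
= (12/11) * (1 - 2.6233/6.51)
= 1.0909 * 0.597
KR-20 = 0.6513

0.6513


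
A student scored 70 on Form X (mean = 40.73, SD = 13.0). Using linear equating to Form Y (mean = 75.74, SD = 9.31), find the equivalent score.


slope = SD_Y / SD_X = 9.31 / 13.0 ~ 0.7162
intercept = mean_Y - slope * mean_X = 75.74 - (9.31 / 13.0) * 40.73 ~ 46.5711
Y = slope * X + intercept. To avoid rounding drift from the rounded slope/intercept, evaluate the equivalent form Y = mean_Y + SD_Y * (X - mean_X) / SD_X at full precision:
Y = 75.74 + 9.31 * (70 - 40.73) / 13.0
Y = 75.74 + 9.31 * 29.27 / 13.0
Y = 75.74 + 272.5037 / 13.0
Y = 75.74 + 20.9618
Y = 96.7018

96.7018


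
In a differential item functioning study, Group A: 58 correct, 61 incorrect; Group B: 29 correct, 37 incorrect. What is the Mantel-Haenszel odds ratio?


Odds_A = 58/61 = 0.9508
Odds_B = 29/37 = 0.7838
OR = Odds_A / Odds_B = 0.9508 / 0.7838
Exactly, OR = (58 * 37) / (61 * 29) = 2146 / 1769
OR = 1.2131

1.2131


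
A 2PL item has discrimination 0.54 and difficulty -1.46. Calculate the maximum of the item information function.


For 2PL, max info at theta = b = -1.46
I_max = a^2 / 4 = 0.54^2 / 4
= 0.2916 / 4
I_max = 0.0729

0.0729


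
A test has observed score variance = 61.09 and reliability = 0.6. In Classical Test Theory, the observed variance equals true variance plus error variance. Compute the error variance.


var_true = rxx * var_obs = 0.6 * 61.09 = 36.654
var_error = var_obs - var_true
var_error = 61.09 - 36.654
var_error = 24.436

24.436


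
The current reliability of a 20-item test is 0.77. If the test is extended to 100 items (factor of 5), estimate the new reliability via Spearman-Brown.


r_new = (n * rxx) / (1 + (n-1) * rxx)
r_new = (5 * 0.77) / (1 + 4 * 0.77)
r_new = 3.85 / 4.08
r_new = 0.9436

0.9436


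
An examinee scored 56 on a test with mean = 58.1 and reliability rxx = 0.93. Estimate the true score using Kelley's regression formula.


T_est = rxx * X + (1 - rxx) * mean
T_est = 0.93 * 56 + 0.07 * 58.1
T_est = 52.08 + 4.067
T_est = 56.147

56.147


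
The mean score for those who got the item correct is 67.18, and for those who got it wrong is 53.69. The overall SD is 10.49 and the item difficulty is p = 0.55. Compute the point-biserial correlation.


q = 1 - p = 0.45
rpb = ((M1 - M0) / SD) * sqrt(p * q)
rpb = ((67.18 - 53.69) / 10.49) * sqrt(0.55 * 0.45)
rpb = 0.6398

0.6398


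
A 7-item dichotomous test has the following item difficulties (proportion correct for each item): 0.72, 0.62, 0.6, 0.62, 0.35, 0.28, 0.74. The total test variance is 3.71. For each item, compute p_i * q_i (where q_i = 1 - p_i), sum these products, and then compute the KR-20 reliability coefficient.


For each item, compute p_i * q_i:
  Item 1: 0.72 * 0.28 = 0.2016
  Item 2: 0.62 * 0.38 = 0.2356
  Item 3: 0.6 * 0.4 = 0.24
  Item 4: 0.62 * 0.38 = 0.2356
  Item 5: 0.35 * 0.65 = 0.2275
  Item 6: 0.28 * 0.72 = 0.2016
  Item 7: 0.74 * 0.26 = 0.1924
Sum(p_i * q_i) = 0.2016 + 0.2356 + 0.24 + 0.2356 + 0.2275 + 0.2016 + 0.1924 = 1.5343
KR-20 = (k/(k-1)) * (1 - Sum(p_i*q_i) / Var_total)
= (7/6) * (1 - 1.5343/3.71)
= 1.1667 * 0.5864
KR-20 = 0.6842

0.6842


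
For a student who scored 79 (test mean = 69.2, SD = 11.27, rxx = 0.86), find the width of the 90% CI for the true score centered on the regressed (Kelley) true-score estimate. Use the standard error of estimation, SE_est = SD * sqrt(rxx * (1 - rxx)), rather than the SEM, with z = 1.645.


True score estimate = 0.86*79 + 0.14*69.2 = 77.628
SE_est = SD * sqrt(rxx * (1 - rxx)) = 11.27 * sqrt(0.86 * 0.14) = 11.27 * sqrt(0.1204) = 3.910544
CI = T_est +/- z * SE_est, so width = 2 * z * SE_est = 2 * 1.645 * 3.910544
Width = 12.8657

12.8657


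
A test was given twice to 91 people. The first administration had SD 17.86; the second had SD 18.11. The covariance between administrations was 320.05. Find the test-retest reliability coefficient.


r = cov(X,Y) / (SD_X * SD_Y)
r = 320.05 / (17.86 * 18.11)
r = 320.05 / 323.4446
r = 0.9895

0.9895


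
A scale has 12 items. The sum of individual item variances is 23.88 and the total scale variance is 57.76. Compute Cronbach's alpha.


alpha = (k/(k-1)) * (1 - sum(si^2)/s_total^2)
= (12/11) * (1 - 23.88/57.76)
alpha = 0.6399

0.6399


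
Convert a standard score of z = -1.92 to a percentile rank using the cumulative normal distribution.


CDF(z) = 0.5 * (1 + erf(z/sqrt(2)))
erf(-1.3576) = -0.9451
CDF = 0.0274
Percentile rank = 0.0274 * 100 = 2.74

2.74


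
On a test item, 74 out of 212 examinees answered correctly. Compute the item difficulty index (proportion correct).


Item difficulty p = number correct / total examinees
p = 74 / 212
p = 0.3491

0.3491


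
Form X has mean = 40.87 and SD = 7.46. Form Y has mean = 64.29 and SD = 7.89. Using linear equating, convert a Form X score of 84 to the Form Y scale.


slope = SD_Y / SD_X = 7.89 / 7.46 ~ 1.0576
intercept = mean_Y - slope * mean_X = 64.29 - (7.89 / 7.46) * 40.87 ~ 21.0642
Y = slope * X + intercept. To avoid rounding drift from the rounded slope/intercept, evaluate the equivalent form Y = mean_Y + SD_Y * (X - mean_X) / SD_X at full precision:
Y = 64.29 + 7.89 * (84 - 40.87) / 7.46
Y = 64.29 + 7.89 * 43.13 / 7.46
Y = 64.29 + 340.2957 / 7.46
Y = 64.29 + 45.616
Y = 109.906

109.906


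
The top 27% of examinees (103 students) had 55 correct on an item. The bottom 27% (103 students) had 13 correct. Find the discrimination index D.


p_upper = 55/103 = 0.534
p_lower = 13/103 = 0.1262
D = 0.534 - 0.1262 = 0.4078

0.4078


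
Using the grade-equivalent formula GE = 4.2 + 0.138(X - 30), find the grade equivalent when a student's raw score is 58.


raw - median = 58 - 30 = 28
slope * diff = 0.138 * 28 = 3.864
GE = 4.2 + 3.864
GE = 8.064

8.064


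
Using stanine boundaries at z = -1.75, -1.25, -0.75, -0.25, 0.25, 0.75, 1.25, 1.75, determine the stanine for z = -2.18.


Stanine boundaries: [-1.75, -1.25, -0.75, -0.25, 0.25, 0.75, 1.25, 1.75]
z = -2.18
Check each boundary:
  z < -1.75
  z < -1.25
  z < -0.75
  z < -0.25
  z < 0.25
  z < 0.75
  z < 1.25
  z < 1.75
Highest qualifying boundary gives stanine = 1

1


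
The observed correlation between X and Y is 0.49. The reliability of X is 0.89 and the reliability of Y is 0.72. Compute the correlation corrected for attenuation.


r_corrected = rxy / sqrt(rxx * ryy)
= 0.49 / sqrt(0.89 * 0.72)
= 0.49 / sqrt(0.6408)
= 0.49 / 0.8005
r_corrected = 0.6121

0.6121


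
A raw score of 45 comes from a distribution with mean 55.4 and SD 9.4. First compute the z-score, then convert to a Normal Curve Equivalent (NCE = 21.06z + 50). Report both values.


z = (X - mean) / SD = (45 - 55.4) / 9.4
z = -10.4 / 9.4
z = -1.1064
NCE = NCE = 21.06z + 50
Carry z at full precision (z = -10.4 / 9.4) into the conversion:
NCE = 21.06 * (-10.4 / 9.4) + 50 = -219.024 / 9.4 + 50
NCE = -23.3004 + 50
NCE = 26.6996

26.6996
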